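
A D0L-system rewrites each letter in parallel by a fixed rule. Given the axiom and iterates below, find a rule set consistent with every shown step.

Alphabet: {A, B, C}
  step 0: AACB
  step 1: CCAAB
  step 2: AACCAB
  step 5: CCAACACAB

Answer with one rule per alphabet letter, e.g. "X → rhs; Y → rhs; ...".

A->C, B->AB, C->A

  step 1 ⇒ step 2: CCAAB ⇒ A·A·C·C·AB
    A ↦ C
    B ↦ AB
    C ↦ A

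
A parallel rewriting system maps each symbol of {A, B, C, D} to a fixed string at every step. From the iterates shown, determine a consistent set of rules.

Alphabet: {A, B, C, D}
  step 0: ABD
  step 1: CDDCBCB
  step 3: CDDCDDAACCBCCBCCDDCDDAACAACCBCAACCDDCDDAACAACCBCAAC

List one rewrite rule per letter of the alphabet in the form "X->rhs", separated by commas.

  step 0 ⇒ step 1: ABD ⇒ CDD·CBC·B
    A ↦ CDD
    B ↦ CBC
    D ↦ B
    C ↦ AAC  (constrained at step 1)

A->CDD, B->CBC, C->AAC, D->B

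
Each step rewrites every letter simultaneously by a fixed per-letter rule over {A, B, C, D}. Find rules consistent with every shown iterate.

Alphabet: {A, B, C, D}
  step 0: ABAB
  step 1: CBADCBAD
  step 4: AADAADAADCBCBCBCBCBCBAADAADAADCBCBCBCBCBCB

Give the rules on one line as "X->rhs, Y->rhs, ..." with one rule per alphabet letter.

  step 0 ⇒ step 1: ABAB ⇒ CB·AD·CB·AD
    A ↦ CB
    B ↦ AD
    C ↦ A  (constrained at step 1)
    D ↦ CB  (constrained at step 1)

A->CB, B->AD, C->A, D->CB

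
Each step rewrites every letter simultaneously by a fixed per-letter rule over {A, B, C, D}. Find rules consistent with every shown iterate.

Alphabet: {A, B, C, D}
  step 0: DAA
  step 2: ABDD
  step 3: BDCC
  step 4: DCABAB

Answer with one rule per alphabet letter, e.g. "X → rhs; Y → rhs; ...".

A->B, B->D, C->AB, D->C

  step 3 ⇒ step 4: BDCC ⇒ D·C·AB·AB
    B ↦ D
    C ↦ AB
    D ↦ C
  step 2 ⇒ step 3: ABDD ⇒ B·D·C·C
    A ↦ B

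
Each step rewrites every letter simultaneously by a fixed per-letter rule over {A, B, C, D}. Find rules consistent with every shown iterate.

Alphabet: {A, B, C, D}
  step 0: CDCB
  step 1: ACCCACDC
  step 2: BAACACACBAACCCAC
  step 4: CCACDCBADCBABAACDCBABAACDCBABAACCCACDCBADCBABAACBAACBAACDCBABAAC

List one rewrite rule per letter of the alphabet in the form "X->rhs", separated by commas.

  step 1 ⇒ step 2: ACCCACDC ⇒ BA·AC·AC·AC·BA·AC·CC·AC
    A ↦ BA
    C ↦ AC
    D ↦ CC
  step 0 ⇒ step 1: CDCB ⇒ AC·CC·AC·DC
    B ↦ DC

A->BA, B->DC, C->AC, D->CC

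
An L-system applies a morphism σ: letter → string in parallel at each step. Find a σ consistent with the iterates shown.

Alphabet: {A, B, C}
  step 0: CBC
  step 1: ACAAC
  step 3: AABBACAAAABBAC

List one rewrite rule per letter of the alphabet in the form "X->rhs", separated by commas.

  step 0 ⇒ step 1: CBC ⇒ AC·A·AC
    B ↦ A
    C ↦ AC
    A ↦ BB  (constrained at step 1)

A->BB, B->A, C->AC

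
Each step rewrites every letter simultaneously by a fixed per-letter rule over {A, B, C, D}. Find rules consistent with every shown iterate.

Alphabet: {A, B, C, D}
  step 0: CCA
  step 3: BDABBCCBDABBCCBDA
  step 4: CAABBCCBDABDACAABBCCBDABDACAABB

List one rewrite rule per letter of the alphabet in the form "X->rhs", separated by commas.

  step 3 ⇒ step 4: BDABBCCBDABBCCBDA ⇒ C·AAB·B·C·C·BDA·BDA·C·AAB·B·C·C·BDA·BDA·C·AAB·B
    A ↦ B
    B ↦ C
    C ↦ BDA
    D ↦ AAB

A->B, B->C, C->BDA, D->AAB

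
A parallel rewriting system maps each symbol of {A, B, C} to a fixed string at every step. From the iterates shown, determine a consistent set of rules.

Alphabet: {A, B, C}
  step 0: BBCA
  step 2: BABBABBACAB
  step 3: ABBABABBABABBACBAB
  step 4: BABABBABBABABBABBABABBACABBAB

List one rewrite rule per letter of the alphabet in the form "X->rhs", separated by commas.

  step 3 ⇒ step 4: ABBABABBABABBACBAB ⇒ B·AB·AB·B·AB·B·AB·AB·B·AB·B·AB·AB·B·AC·AB·B·AB
    A ↦ B
    B ↦ AB
    C ↦ AC

A->B, B->AB, C->AC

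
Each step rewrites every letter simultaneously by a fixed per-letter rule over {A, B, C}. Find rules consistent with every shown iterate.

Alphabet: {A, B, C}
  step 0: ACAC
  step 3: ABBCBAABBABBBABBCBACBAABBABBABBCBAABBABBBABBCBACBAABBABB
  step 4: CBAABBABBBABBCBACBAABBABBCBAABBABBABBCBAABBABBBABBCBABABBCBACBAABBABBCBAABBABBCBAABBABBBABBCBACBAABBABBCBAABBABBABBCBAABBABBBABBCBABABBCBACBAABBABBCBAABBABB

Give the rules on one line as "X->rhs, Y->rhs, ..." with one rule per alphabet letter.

  step 3 ⇒ step 4: ABBCBAABBABBBABBCBACBAABBABBABBCBAABBABBBABBCBACBAABBABB ⇒ CBA·ABB·ABB·B·ABB·CBA·CBA·ABB·ABB·CBA·ABB·ABB·ABB·CBA·ABB·ABB·B·ABB·CBA·B·ABB·CBA·CBA·ABB·ABB·CBA·ABB·ABB·CBA·ABB·ABB·B·ABB·CBA·CBA·ABB·ABB·CBA·ABB·ABB·ABB·CBA·ABB·ABB·B·ABB·CBA·B·ABB·CBA·CBA·ABB·ABB·CBA·ABB·ABB
    A ↦ CBA
    B ↦ ABB
    C ↦ B

A->CBA, B->ABB, C->B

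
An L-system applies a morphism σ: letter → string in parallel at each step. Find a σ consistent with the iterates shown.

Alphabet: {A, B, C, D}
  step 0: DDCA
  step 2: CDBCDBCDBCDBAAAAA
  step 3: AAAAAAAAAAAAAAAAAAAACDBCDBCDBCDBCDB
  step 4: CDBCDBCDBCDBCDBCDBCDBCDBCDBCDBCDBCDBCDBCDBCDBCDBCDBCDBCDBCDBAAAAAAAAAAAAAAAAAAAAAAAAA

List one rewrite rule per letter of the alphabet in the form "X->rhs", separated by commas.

  step 3 ⇒ step 4: AAAAAAAAAAAAAAAAAAAACDBCDBCDBCDBCDB ⇒ CDB·CDB·CDB·CDB·CDB·CDB·CDB·CDB·CDB·CDB·CDB·CDB·CDB·CDB·CDB·CDB·CDB·CDB·CDB·CDB·AA·A·AA·AA·A·AA·AA·A·AA·AA·A·AA·AA·A·AA
    A ↦ CDB
    B ↦ AA
    C ↦ AA
    D ↦ A

A->CDB, B->AA, C->AA, D->A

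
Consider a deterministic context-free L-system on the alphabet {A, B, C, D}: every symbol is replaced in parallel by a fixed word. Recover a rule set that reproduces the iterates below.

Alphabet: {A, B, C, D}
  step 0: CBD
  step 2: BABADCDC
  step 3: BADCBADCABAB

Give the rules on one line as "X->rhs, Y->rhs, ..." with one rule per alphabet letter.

A->DC, B->BA, C->B, D->A

  step 2 ⇒ step 3: BABADCDC ⇒ BA·DC·BA·DC·A·B·A·B
    A ↦ DC
    B ↦ BA
    C ↦ B
    D ↦ A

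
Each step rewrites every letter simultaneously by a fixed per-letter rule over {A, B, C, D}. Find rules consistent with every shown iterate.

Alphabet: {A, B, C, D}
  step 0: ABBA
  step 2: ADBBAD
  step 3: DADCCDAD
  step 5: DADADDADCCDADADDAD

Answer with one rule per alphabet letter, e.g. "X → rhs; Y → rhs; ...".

A->D, B->C, C->B, D->AD

  step 2 ⇒ step 3: ADBBAD ⇒ D·AD·C·C·D·AD
    A ↦ D
    B ↦ C
    D ↦ AD
    C ↦ B  (constrained at step 3)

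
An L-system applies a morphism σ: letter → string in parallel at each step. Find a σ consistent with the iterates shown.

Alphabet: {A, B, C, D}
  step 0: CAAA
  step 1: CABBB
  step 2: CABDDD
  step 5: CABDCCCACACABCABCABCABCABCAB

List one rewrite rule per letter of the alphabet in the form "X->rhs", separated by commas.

  step 1 ⇒ step 2: CABBB ⇒ CA·B·D·D·D
    A ↦ B
    B ↦ D
    C ↦ CA
    D ↦ CC  (constrained at step 2)

A->B, B->D, C->CA, D->CC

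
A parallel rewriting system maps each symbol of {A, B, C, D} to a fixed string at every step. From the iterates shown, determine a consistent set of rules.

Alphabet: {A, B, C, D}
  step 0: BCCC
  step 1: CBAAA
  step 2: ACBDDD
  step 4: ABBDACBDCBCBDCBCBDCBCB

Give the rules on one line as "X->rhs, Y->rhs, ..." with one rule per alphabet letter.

A->D, B->CB, C->A, D->ABB

  step 1 ⇒ step 2: CBAAA ⇒ A·CB·D·D·D
    A ↦ D
    B ↦ CB
    C ↦ A
    D ↦ ABB  (constrained at step 2)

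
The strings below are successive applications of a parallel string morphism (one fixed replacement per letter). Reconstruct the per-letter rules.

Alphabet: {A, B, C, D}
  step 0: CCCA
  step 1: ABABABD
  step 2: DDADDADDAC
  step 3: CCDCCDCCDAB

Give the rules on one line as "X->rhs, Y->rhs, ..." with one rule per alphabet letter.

  step 2 ⇒ step 3: DDADDADDAC ⇒ C·C·D·C·C·D·C·C·D·AB
    A ↦ D
    C ↦ AB
    D ↦ C
  step 1 ⇒ step 2: ABABABD ⇒ D·DA·D·DA·D·DA·C
    B ↦ DA

A->D, B->DA, C->AB, D->C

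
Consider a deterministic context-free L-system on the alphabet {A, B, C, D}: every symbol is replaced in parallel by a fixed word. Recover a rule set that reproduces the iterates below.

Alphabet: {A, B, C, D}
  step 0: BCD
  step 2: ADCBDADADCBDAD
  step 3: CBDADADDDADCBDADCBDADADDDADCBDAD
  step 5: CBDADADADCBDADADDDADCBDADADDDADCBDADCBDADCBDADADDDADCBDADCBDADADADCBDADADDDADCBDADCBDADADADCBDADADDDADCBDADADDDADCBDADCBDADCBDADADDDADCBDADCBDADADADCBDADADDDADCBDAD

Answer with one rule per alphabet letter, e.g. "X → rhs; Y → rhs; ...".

A->CBD, B->D, C->ADD, D->AD

  step 2 ⇒ step 3: ADCBDADADCBDAD ⇒ CBD·AD·ADD·D·AD·CBD·AD·CBD·AD·ADD·D·AD·CBD·AD
    A ↦ CBD
    B ↦ D
    C ↦ ADD
    D ↦ AD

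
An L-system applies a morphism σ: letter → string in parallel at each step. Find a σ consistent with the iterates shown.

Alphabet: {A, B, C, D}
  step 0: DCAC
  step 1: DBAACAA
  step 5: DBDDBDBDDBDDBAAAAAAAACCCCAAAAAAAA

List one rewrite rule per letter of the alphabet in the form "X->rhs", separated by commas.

  step 0 ⇒ step 1: DCAC ⇒ DB·AA·C·AA
    A ↦ C
    C ↦ AA
    D ↦ DB
    B ↦ D  (constrained at step 1)

A->C, B->D, C->AA, D->DB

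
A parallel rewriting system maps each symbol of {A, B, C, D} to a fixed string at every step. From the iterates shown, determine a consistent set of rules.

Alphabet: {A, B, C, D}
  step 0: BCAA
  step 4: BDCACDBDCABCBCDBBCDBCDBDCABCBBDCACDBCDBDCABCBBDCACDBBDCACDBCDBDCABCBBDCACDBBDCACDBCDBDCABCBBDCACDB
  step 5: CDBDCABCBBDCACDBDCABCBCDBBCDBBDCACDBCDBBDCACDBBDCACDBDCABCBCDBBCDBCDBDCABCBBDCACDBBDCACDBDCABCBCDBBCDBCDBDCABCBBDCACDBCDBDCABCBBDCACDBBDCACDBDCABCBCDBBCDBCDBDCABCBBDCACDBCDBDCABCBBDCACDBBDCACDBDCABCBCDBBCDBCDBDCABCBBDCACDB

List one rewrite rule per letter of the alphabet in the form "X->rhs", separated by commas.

A->CB, B->CDB, C->B, D->DCA

  step 4 ⇒ step 5: BDCACDBDCABCBCDBBCDBCDBDCABCBBDCACDBCDBDCABCBBDCACDBBDCACDBCDBDCABCBBDCACDBBDCACDBCDBDCABCBBDCACDB ⇒ CDB·DCA·B·CB·B·DCA·CDB·DCA·B·CB·CDB·B·CDB·B·DCA·CDB·CDB·B·DCA·CDB·B·DCA·CDB·DCA·B·CB·CDB·B·CDB·CDB·DCA·B·CB·B·DCA·CDB·B·DCA·CDB·DCA·B·CB·CDB·B·CDB·CDB·DCA·B·CB·B·DCA·CDB·CDB·DCA·B·CB·B·DCA·CDB·B·DCA·CDB·DCA·B·CB·CDB·B·CDB·CDB·DCA·B·CB·B·DCA·CDB·CDB·DCA·B·CB·B·DCA·CDB·B·DCA·CDB·DCA·B·CB·CDB·B·CDB·CDB·DCA·B·CB·B·DCA·CDB
    A ↦ CB
    B ↦ CDB
    C ↦ B
    D ↦ DCA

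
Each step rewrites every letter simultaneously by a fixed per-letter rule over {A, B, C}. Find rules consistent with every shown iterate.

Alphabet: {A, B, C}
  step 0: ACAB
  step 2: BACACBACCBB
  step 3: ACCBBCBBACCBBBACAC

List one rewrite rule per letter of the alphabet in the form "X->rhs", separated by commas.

  step 2 ⇒ step 3: BACACBACCBB ⇒ AC·CB·B·CB·B·AC·CB·B·B·AC·AC
    A ↦ CB
    B ↦ AC
    C ↦ B

A->CB, B->AC, C->B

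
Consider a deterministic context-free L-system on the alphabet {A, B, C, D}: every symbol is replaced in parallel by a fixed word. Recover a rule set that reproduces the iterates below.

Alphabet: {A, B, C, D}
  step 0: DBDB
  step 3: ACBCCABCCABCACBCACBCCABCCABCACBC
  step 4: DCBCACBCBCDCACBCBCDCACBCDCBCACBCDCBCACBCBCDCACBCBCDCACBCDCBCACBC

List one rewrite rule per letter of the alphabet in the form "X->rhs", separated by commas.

A->DC, B->AC, C->BC, D->CA

  step 3 ⇒ step 4: ACBCCABCCABCACBCACBCCABCCABCACBC ⇒ DC·BC·AC·BC·BC·DC·AC·BC·BC·DC·AC·BC·DC·BC·AC·BC·DC·BC·AC·BC·BC·DC·AC·BC·BC·DC·AC·BC·DC·BC·AC·BC
    A ↦ DC
    B ↦ AC
    C ↦ BC
    D ↦ CA  (constrained at step 0)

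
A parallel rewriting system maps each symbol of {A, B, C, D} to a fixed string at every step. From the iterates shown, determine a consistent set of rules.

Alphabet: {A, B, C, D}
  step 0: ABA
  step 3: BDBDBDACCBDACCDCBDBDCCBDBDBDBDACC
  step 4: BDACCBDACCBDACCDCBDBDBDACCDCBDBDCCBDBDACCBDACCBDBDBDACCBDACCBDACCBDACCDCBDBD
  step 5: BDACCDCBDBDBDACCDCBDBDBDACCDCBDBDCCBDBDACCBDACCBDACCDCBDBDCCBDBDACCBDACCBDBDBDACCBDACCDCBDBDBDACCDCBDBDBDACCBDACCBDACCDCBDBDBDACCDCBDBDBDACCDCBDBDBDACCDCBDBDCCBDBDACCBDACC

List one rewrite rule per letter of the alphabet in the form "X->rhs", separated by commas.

  step 4 ⇒ step 5: BDACCBDACCBDACCDCBDBDBDACCDCBDBDCCBDBDACCBDACCBDBDBDACCBDACCBDACCBDACCDCBDBD ⇒ BDA·CC·DC·BD·BD·BDA·CC·DC·BD·BD·BDA·CC·DC·BD·BD·CC·BD·BDA·CC·BDA·CC·BDA·CC·DC·BD·BD·CC·BD·BDA·CC·BDA·CC·BD·BD·BDA·CC·BDA·CC·DC·BD·BD·BDA·CC·DC·BD·BD·BDA·CC·BDA·CC·BDA·CC·DC·BD·BD·BDA·CC·DC·BD·BD·BDA·CC·DC·BD·BD·BDA·CC·DC·BD·BD·CC·BD·BDA·CC·BDA·CC
    A ↦ DC
    B ↦ BDA
    C ↦ BD
    D ↦ CC

A->DC, B->BDA, C->BD, D->CC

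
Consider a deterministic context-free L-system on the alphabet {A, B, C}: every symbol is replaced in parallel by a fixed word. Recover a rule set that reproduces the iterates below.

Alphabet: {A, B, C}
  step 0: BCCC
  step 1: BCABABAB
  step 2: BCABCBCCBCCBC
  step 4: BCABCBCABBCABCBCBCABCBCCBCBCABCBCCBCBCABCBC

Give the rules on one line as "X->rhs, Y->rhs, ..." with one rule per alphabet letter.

  step 1 ⇒ step 2: BCABABAB ⇒ BC·AB·C·BC·C·BC·C·BC
    A ↦ C
    B ↦ BC
    C ↦ AB

A->C, B->BC, C->AB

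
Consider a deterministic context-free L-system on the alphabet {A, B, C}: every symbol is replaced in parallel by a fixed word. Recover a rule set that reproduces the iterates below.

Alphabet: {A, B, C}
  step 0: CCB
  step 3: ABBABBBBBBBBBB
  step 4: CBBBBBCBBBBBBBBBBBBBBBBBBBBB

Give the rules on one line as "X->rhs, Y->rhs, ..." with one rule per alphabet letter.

A->CB, B->BB, C->A

  step 3 ⇒ step 4: ABBABBBBBBBBBB ⇒ CB·BB·BB·CB·BB·BB·BB·BB·BB·BB·BB·BB·BB·BB
    A ↦ CB
    B ↦ BB
    C ↦ A  (constrained at step 0)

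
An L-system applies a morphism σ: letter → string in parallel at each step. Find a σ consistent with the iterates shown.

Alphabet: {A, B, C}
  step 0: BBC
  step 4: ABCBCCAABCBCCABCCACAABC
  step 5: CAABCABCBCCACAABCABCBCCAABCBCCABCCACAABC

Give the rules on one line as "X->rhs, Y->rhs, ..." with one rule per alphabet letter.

A->CA, B->A, C->BC

  step 4 ⇒ step 5: ABCBCCAABCBCCABCCACAABC ⇒ CA·A·BC·A·BC·BC·CA·CA·A·BC·A·BC·BC·CA·A·BC·BC·CA·BC·CA·CA·A·BC
    A ↦ CA
    B ↦ A
    C ↦ BC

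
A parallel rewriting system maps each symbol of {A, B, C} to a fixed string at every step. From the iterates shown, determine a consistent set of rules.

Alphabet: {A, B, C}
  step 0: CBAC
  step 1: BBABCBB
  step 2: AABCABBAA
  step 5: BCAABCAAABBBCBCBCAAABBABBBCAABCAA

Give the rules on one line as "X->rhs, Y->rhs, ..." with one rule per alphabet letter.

A->BC, B->A, C->BB

  step 1 ⇒ step 2: BBABCBB ⇒ A·A·BC·A·BB·A·A
    A ↦ BC
    B ↦ A
    C ↦ BB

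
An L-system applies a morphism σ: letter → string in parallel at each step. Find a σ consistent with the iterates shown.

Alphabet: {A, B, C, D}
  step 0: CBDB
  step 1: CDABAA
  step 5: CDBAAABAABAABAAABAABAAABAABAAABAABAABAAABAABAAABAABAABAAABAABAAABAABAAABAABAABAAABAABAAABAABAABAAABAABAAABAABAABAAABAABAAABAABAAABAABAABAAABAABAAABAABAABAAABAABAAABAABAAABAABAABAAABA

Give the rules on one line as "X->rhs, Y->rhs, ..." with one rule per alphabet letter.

A->ABA, B->A, C->CD, D->BA

  step 0 ⇒ step 1: CBDB ⇒ CD·A·BA·A
    B ↦ A
    C ↦ CD
    D ↦ BA
    A ↦ ABA  (constrained at step 1)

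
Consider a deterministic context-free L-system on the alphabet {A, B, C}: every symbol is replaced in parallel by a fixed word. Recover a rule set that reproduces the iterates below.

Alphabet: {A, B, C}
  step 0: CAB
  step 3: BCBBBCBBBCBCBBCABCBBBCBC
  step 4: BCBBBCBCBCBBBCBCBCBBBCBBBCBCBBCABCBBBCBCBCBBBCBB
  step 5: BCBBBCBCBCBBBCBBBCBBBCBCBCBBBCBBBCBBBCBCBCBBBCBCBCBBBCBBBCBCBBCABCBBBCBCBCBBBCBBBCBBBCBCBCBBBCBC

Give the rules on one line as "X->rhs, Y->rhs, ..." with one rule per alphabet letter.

A->CA, B->BC, C->BB

  step 4 ⇒ step 5: BCBBBCBCBCBBBCBCBCBBBCBBBCBCBBCABCBBBCBCBCBBBCBB ⇒ BC·BB·BC·BC·BC·BB·BC·BB·BC·BB·BC·BC·BC·BB·BC·BB·BC·BB·BC·BC·BC·BB·BC·BC·BC·BB·BC·BB·BC·BC·BB·CA·BC·BB·BC·BC·BC·BB·BC·BB·BC·BB·BC·BC·BC·BB·BC·BC
    A ↦ CA
    B ↦ BC
    C ↦ BB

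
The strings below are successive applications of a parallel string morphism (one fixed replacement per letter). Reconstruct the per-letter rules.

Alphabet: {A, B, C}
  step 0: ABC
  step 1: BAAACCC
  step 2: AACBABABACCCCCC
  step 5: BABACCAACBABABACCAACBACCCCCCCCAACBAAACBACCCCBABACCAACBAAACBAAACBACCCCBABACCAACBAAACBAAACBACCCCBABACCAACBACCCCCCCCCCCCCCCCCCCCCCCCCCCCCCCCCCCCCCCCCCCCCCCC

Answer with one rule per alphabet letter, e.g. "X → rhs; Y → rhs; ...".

A->BA, B->AAC, C->CC

  step 1 ⇒ step 2: BAAACCC ⇒ AAC·BA·BA·BA·CC·CC·CC
    A ↦ BA
    B ↦ AAC
    C ↦ CC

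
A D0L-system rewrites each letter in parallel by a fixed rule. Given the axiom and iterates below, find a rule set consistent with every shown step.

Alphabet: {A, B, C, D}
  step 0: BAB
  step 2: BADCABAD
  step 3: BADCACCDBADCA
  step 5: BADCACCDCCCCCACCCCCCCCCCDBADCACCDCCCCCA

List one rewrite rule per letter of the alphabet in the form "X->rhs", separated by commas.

A->D, B->BA, C->CC, D->CA

  step 2 ⇒ step 3: BADCABAD ⇒ BA·D·CA·CC·D·BA·D·CA
    A ↦ D
    B ↦ BA
    C ↦ CC
    D ↦ CA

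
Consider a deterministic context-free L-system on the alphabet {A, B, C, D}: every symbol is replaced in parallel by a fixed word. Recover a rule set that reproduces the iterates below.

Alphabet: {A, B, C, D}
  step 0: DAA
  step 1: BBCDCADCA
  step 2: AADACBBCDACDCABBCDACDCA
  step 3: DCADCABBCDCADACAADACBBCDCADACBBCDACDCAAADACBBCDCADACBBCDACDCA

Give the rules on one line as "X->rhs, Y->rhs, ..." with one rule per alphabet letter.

A->DCA, B->A, C->DAC, D->BBC

  step 2 ⇒ step 3: AADACBBCDACDCABBCDACDCA ⇒ DCA·DCA·BBC·DCA·DAC·A·A·DAC·BBC·DCA·DAC·BBC·DAC·DCA·A·A·DAC·BBC·DCA·DAC·BBC·DAC·DCA
    A ↦ DCA
    B ↦ A
    C ↦ DAC
    D ↦ BBC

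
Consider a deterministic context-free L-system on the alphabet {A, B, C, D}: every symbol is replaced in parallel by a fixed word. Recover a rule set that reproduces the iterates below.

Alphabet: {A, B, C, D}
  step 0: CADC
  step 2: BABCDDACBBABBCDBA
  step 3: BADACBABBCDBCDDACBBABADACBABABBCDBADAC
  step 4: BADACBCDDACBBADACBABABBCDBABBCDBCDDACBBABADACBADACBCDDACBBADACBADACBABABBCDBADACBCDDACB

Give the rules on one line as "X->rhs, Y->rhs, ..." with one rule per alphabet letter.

  step 3 ⇒ step 4: BADACBABBCDBCDDACBBABADACBABABBCDBADAC ⇒ BA·DAC·BCD·DAC·B·BA·DAC·BA·BA·B·BCD·BA·B·BCD·BCD·DAC·B·BA·BA·DAC·BA·DAC·BCD·DAC·B·BA·DAC·BA·DAC·BA·BA·B·BCD·BA·DAC·BCD·DAC·B
    A ↦ DAC
    B ↦ BA
    C ↦ B
    D ↦ BCD

A->DAC, B->BA, C->B, D->BCD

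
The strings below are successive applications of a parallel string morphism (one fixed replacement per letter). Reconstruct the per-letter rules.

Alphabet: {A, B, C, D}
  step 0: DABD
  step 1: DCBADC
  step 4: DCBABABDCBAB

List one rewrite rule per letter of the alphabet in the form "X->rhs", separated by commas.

  step 0 ⇒ step 1: DABD ⇒ DC·B·A·DC
    A ↦ B
    B ↦ A
    D ↦ DC
    C ↦ B  (constrained at step 1)

A->B, B->A, C->B, D->DC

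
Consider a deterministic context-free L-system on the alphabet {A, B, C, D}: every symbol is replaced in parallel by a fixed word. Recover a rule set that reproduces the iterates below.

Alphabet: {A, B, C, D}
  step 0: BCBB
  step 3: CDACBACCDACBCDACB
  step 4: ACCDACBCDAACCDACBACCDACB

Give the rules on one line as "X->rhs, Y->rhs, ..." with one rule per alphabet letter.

  step 3 ⇒ step 4: CDACBACCDACBCDACB ⇒ A·C·CD·A·CB·CD·A·A·C·CD·A·CB·A·C·CD·A·CB
    A ↦ CD
    B ↦ CB
    C ↦ A
    D ↦ C

A->CD, B->CB, C->A, D->C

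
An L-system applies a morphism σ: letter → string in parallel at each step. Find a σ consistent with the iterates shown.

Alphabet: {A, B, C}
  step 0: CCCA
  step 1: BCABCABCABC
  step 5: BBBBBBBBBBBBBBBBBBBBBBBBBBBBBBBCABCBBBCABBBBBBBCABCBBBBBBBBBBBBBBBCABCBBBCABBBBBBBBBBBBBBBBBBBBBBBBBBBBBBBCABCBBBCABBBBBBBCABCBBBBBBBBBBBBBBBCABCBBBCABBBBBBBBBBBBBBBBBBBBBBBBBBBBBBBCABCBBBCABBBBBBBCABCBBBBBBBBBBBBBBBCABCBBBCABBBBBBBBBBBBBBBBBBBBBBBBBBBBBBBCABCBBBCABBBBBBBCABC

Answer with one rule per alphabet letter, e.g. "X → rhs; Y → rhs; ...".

  step 0 ⇒ step 1: CCCA ⇒ BCA·BCA·BCA·BC
    A ↦ BC
    C ↦ BCA
    B ↦ BB  (constrained at step 1)

A->BC, B->BB, C->BCA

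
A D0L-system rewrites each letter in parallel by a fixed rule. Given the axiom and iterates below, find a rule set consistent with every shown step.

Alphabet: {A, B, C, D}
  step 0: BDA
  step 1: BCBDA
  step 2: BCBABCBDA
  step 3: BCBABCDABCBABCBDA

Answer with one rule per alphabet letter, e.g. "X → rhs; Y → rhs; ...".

  step 2 ⇒ step 3: BCBABCBDA ⇒ BC·BA·BC·DA·BC·BA·BC·B·DA
    A ↦ DA
    B ↦ BC
    C ↦ BA
    D ↦ B

A->DA, B->BC, C->BA, D->B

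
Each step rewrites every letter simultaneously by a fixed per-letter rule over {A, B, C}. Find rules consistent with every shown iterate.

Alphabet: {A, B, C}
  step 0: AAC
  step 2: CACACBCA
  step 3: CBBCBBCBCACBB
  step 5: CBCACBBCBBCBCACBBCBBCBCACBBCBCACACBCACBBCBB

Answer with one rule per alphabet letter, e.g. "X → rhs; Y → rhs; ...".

A->B, B->CA, C->CB

  step 2 ⇒ step 3: CACACBCA ⇒ CB·B·CB·B·CB·CA·CB·B
    A ↦ B
    B ↦ CA
    C ↦ CB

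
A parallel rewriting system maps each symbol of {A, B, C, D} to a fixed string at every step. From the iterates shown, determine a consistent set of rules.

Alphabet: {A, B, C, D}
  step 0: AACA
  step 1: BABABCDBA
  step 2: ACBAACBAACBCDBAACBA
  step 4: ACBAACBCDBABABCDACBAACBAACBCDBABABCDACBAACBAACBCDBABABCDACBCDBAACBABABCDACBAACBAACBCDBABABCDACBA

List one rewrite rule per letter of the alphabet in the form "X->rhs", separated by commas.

  step 1 ⇒ step 2: BABABCDBA ⇒ AC·BA·AC·BA·AC·BCD·BA·AC·BA
    A ↦ BA
    B ↦ AC
    C ↦ BCD
    D ↦ BA

A->BA, B->AC, C->BCD, D->BA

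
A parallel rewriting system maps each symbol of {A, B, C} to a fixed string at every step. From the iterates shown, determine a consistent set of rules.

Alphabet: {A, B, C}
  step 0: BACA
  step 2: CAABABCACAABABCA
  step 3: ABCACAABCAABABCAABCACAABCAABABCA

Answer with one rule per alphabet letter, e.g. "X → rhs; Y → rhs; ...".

  step 2 ⇒ step 3: CAABABCACAABABCA ⇒ AB·CA·CA·AB·CA·AB·AB·CA·AB·CA·CA·AB·CA·AB·AB·CA
    A ↦ CA
    B ↦ AB
    C ↦ AB

A->CA, B->AB, C->AB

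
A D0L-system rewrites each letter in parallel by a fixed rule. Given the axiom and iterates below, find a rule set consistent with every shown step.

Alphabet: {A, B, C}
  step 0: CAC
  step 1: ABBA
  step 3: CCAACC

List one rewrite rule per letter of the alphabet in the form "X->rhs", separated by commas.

A->BB, B->C, C->A

  step 0 ⇒ step 1: CAC ⇒ A·BB·A
    A ↦ BB
    C ↦ A
    B ↦ C  (constrained at step 1)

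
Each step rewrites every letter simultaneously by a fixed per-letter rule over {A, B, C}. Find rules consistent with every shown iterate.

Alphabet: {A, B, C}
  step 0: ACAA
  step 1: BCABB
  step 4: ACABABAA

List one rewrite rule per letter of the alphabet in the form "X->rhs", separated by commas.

A->B, B->A, C->CA

  step 0 ⇒ step 1: ACAA ⇒ B·CA·B·B
    A ↦ B
    C ↦ CA
    B ↦ A  (constrained at step 1)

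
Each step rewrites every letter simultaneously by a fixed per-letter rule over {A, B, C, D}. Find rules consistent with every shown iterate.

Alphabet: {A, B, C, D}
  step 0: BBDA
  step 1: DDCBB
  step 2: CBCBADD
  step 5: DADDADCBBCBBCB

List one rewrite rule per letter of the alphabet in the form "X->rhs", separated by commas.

A->B, B->D, C->A, D->CB

  step 1 ⇒ step 2: DDCBB ⇒ CB·CB·A·D·D
    B ↦ D
    C ↦ A
    D ↦ CB
  step 0 ⇒ step 1: BBDA ⇒ D·D·CB·B
    A ↦ B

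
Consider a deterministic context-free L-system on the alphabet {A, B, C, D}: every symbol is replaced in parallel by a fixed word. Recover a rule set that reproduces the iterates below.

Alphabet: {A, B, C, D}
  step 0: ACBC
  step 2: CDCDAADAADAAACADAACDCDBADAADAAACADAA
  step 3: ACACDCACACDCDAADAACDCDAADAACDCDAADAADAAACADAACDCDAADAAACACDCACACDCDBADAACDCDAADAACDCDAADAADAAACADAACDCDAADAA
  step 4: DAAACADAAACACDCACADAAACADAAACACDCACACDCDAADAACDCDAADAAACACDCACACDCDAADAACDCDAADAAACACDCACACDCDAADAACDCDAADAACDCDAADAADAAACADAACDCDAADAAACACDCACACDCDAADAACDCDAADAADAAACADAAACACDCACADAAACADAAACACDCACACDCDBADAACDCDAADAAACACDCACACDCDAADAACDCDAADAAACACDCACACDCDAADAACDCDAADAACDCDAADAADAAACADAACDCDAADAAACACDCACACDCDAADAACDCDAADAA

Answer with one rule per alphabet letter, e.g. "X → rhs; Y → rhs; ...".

  step 3 ⇒ step 4: ACACDCACACDCDAADAACDCDAADAACDCDAADAADAAACADAACDCDAADAAACACDCACACDCDBADAACDCDAADAACDCDAADAADAAACADAACDCDAADAA ⇒ DAA·ACA·DAA·ACA·CDC·ACA·DAA·ACA·DAA·ACA·CDC·ACA·CDC·DAA·DAA·CDC·DAA·DAA·ACA·CDC·ACA·CDC·DAA·DAA·CDC·DAA·DAA·ACA·CDC·ACA·CDC·DAA·DAA·CDC·DAA·DAA·CDC·DAA·DAA·DAA·ACA·DAA·CDC·DAA·DAA·ACA·CDC·ACA·CDC·DAA·DAA·CDC·DAA·DAA·DAA·ACA·DAA·ACA·CDC·ACA·DAA·ACA·DAA·ACA·CDC·ACA·CDC·DBA·DAA·CDC·DAA·DAA·ACA·CDC·ACA·CDC·DAA·DAA·CDC·DAA·DAA·ACA·CDC·ACA·CDC·DAA·DAA·CDC·DAA·DAA·CDC·DAA·DAA·DAA·ACA·DAA·CDC·DAA·DAA·ACA·CDC·ACA·CDC·DAA·DAA·CDC·DAA·DAA
    A ↦ DAA
    B ↦ DBA
    C ↦ ACA
    D ↦ CDC

A->DAA, B->DBA, C->ACA, D->CDC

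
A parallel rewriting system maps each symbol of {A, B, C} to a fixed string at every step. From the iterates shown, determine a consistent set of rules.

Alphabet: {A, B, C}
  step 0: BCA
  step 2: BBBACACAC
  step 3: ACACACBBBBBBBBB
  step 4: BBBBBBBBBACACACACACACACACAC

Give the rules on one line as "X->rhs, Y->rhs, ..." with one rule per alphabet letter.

A->B, B->AC, C->BB

  step 3 ⇒ step 4: ACACACBBBBBBBBB ⇒ B·BB·B·BB·B·BB·AC·AC·AC·AC·AC·AC·AC·AC·AC
    A ↦ B
    B ↦ AC
    C ↦ BB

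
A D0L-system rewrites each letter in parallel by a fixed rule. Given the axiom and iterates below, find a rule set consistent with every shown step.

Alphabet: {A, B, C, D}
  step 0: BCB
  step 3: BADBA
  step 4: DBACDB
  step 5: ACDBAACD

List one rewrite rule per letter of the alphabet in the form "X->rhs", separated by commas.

A->B, B->D, C->A, D->AC

  step 4 ⇒ step 5: DBACDB ⇒ AC·D·B·A·AC·D
    A ↦ B
    B ↦ D
    C ↦ A
    D ↦ AC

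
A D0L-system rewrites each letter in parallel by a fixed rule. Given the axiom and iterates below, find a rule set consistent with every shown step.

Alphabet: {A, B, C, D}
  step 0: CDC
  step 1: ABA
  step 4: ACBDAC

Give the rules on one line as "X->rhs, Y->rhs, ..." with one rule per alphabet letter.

  step 0 ⇒ step 1: CDC ⇒ A·B·A
    C ↦ A
    D ↦ B
    A ↦ BD  (constrained at step 1)
    B ↦ C  (constrained at step 1)

A->BD, B->C, C->A, D->B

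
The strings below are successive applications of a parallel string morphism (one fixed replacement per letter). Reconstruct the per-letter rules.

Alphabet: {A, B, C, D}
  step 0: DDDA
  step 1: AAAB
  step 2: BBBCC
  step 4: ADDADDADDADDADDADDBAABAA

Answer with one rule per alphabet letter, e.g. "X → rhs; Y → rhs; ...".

A->B, B->CC, C->ADD, D->A

  step 1 ⇒ step 2: AAAB ⇒ B·B·B·CC
    A ↦ B
    B ↦ CC
    C ↦ ADD  (constrained at step 2)
  step 0 ⇒ step 1: DDDA ⇒ A·A·A·B
    D ↦ A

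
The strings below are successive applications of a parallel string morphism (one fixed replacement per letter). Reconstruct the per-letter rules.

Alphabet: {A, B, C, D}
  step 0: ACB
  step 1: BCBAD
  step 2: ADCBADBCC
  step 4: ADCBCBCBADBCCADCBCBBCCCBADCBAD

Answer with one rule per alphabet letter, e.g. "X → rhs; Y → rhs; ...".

  step 1 ⇒ step 2: BCBAD ⇒ AD·CB·AD·B·CC
    A ↦ B
    B ↦ AD
    C ↦ CB
    D ↦ CC

A->B, B->AD, C->CB, D->CC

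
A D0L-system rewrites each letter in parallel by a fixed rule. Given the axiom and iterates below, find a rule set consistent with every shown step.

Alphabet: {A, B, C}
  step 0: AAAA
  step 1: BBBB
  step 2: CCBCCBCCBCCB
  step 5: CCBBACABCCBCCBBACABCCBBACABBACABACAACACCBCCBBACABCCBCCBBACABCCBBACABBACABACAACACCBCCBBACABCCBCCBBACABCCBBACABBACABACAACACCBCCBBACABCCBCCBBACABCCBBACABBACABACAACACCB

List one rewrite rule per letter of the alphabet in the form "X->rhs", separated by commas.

  step 1 ⇒ step 2: BBBB ⇒ CCB·CCB·CCB·CCB
    B ↦ CCB
  step 0 ⇒ step 1: AAAA ⇒ B·B·B·B
    A ↦ B
    C ↦ ACA  (constrained at step 2)

A->B, B->CCB, C->ACA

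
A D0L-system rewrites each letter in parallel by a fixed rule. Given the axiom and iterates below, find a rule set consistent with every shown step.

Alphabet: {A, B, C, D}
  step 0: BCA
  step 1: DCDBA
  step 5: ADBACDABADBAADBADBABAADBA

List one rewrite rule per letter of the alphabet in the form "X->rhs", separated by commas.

  step 0 ⇒ step 1: BCA ⇒ D·CD·BA
    A ↦ BA
    B ↦ D
    C ↦ CD
    D ↦ A  (constrained at step 1)

A->BA, B->D, C->CD, D->A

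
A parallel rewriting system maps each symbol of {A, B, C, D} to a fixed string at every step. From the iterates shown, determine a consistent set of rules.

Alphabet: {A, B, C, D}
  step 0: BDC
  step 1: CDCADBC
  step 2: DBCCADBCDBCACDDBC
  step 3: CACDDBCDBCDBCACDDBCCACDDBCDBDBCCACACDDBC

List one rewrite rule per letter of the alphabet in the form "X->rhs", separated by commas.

  step 2 ⇒ step 3: DBCCADBCDBCACDDBC ⇒ CA·CD·DBC·DBC·DB·CA·CD·DBC·CA·CD·DBC·DB·DBC·CA·CA·CD·DBC
    A ↦ DB
    B ↦ CD
    C ↦ DBC
    D ↦ CA

A->DB, B->CD, C->DBC, D->CA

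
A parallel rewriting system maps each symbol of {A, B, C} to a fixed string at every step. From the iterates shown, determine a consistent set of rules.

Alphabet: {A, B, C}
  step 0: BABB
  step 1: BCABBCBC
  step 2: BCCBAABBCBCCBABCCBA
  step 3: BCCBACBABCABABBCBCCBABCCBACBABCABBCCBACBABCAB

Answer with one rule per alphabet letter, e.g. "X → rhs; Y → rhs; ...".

A->AB, B->BC, C->CBA

  step 2 ⇒ step 3: BCCBAABBCBCCBABCCBA ⇒ BC·CBA·CBA·BC·AB·AB·BC·BC·CBA·BC·CBA·CBA·BC·AB·BC·CBA·CBA·BC·AB
    A ↦ AB
    B ↦ BC
    C ↦ CBA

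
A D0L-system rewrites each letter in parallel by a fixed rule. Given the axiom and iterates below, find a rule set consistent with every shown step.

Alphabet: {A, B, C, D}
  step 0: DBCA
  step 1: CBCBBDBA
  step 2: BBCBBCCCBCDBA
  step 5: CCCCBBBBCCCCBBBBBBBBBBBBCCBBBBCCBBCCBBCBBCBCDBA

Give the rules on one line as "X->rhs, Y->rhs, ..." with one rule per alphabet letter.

A->DBA, B->C, C->BB, D->CB

  step 1 ⇒ step 2: CBCBBDBA ⇒ BB·C·BB·C·C·CB·C·DBA
    A ↦ DBA
    B ↦ C
    C ↦ BB
    D ↦ CB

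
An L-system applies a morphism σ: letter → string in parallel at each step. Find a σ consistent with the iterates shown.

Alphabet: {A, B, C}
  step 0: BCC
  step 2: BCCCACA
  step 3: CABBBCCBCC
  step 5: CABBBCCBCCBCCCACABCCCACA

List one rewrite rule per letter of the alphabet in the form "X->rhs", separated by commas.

  step 2 ⇒ step 3: BCCCACA ⇒ CA·B·B·B·CC·B·CC
    A ↦ CC
    B ↦ CA
    C ↦ B

A->CC, B->CA, C->B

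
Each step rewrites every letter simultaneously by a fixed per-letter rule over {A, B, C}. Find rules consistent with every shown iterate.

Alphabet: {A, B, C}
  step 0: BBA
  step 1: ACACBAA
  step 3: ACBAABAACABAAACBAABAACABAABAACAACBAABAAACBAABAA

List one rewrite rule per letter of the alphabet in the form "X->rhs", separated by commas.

  step 0 ⇒ step 1: BBA ⇒ AC·AC·BAA
    A ↦ BAA
    B ↦ AC
    C ↦ CA  (constrained at step 1)

A->BAA, B->AC, C->CA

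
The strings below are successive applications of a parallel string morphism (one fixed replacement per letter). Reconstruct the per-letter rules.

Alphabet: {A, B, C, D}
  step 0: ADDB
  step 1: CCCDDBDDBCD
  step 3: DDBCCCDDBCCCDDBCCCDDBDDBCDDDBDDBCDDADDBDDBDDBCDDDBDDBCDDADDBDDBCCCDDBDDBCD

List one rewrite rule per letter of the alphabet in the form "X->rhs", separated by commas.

  step 0 ⇒ step 1: ADDB ⇒ CCC·DDB·DDB·CD
    A ↦ CCC
    B ↦ CD
    D ↦ DDB
    C ↦ DA  (constrained at step 1)

A->CCC, B->CD, C->DA, D->DDB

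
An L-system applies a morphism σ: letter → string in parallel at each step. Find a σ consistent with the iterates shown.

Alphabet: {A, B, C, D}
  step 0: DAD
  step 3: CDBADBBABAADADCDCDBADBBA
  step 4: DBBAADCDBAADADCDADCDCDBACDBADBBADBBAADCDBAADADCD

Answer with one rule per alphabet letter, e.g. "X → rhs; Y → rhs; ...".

A->CD, B->AD, C->DB, D->BA

  step 3 ⇒ step 4: CDBADBBABAADADCDCDBADBBA ⇒ DB·BA·AD·CD·BA·AD·AD·CD·AD·CD·CD·BA·CD·BA·DB·BA·DB·BA·AD·CD·BA·AD·AD·CD
    A ↦ CD
    B ↦ AD
    C ↦ DB
    D ↦ BA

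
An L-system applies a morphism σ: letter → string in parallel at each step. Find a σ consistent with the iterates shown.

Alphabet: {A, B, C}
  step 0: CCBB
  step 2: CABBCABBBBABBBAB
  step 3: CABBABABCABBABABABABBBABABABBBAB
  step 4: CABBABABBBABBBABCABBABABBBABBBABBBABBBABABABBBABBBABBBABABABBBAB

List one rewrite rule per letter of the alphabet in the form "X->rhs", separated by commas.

A->BB, B->AB, C->CA

  step 3 ⇒ step 4: CABBABABCABBABABABABBBABABABBBAB ⇒ CA·BB·AB·AB·BB·AB·BB·AB·CA·BB·AB·AB·BB·AB·BB·AB·BB·AB·BB·AB·AB·AB·BB·AB·BB·AB·BB·AB·AB·AB·BB·AB
    A ↦ BB
    B ↦ AB
    C ↦ CA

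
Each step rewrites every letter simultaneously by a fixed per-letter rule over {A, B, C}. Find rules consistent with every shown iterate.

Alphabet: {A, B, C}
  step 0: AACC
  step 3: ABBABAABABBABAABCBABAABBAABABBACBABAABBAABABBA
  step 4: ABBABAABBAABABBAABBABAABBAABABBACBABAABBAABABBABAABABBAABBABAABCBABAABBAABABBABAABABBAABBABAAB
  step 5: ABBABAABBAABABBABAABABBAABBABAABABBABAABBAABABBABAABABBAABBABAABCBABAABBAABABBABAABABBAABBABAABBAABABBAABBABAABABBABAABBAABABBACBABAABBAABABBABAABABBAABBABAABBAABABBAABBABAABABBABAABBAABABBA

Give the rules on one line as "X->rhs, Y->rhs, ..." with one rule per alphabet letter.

  step 4 ⇒ step 5: ABBABAABBAABABBAABBABAABBAABABBACBABAABBAABABBABAABABBAABBABAABCBABAABBAABABBABAABABBAABBABAAB ⇒ AB·BA·BA·AB·BA·AB·AB·BA·BA·AB·AB·BA·AB·BA·BA·AB·AB·BA·BA·AB·BA·AB·AB·BA·BA·AB·AB·BA·AB·BA·BA·AB·CBA·BA·AB·BA·AB·AB·BA·BA·AB·AB·BA·AB·BA·BA·AB·BA·AB·AB·BA·AB·BA·BA·AB·AB·BA·BA·AB·BA·AB·AB·BA·CBA·BA·AB·BA·AB·AB·BA·BA·AB·AB·BA·AB·BA·BA·AB·BA·AB·AB·BA·AB·BA·BA·AB·AB·BA·BA·AB·BA·AB·AB·BA
    A ↦ AB
    B ↦ BA
    C ↦ CBA

A->AB, B->BA, C->CBA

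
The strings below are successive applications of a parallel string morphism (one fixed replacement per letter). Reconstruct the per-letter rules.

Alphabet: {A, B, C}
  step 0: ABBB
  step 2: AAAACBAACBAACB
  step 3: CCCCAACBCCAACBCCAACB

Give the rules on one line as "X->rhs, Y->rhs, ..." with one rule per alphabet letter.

  step 2 ⇒ step 3: AAAACBAACBAACB ⇒ C·C·C·C·AA·CB·C·C·AA·CB·C·C·AA·CB
    A ↦ C
    B ↦ CB
    C ↦ AA

A->C, B->CB, C->AA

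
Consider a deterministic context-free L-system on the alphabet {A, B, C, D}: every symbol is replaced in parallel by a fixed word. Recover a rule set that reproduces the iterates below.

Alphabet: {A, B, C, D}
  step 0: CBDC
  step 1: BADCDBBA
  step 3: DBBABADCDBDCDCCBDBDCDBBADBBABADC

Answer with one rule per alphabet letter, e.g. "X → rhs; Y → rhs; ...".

A->CB, B->DC, C->BA, D->DB

  step 0 ⇒ step 1: CBDC ⇒ BA·DC·DB·BA
    B ↦ DC
    C ↦ BA
    D ↦ DB
    A ↦ CB  (constrained at step 1)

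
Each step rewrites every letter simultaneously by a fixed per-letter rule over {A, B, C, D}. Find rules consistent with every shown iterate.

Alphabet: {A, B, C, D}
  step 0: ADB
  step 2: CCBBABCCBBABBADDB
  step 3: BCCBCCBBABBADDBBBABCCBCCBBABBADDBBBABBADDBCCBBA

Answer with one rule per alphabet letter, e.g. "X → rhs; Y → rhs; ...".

A->DDB, B->BBA, C->BCC, D->C

  step 2 ⇒ step 3: CCBBABCCBBABBADDB ⇒ BCC·BCC·BBA·BBA·DDB·BBA·BCC·BCC·BBA·BBA·DDB·BBA·BBA·DDB·C·C·BBA
    A ↦ DDB
    B ↦ BBA
    C ↦ BCC
    D ↦ C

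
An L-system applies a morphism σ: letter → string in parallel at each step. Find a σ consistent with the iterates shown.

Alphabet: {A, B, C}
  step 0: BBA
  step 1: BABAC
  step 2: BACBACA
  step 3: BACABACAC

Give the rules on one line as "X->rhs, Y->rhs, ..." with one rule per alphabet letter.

A->C, B->BA, C->A

  step 2 ⇒ step 3: BACBACA ⇒ BA·C·A·BA·C·A·C
    A ↦ C
    B ↦ BA
    C ↦ A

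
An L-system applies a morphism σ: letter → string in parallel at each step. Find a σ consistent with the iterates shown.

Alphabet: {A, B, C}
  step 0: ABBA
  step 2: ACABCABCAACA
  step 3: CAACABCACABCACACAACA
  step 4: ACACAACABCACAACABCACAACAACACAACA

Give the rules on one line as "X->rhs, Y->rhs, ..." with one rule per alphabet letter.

  step 3 ⇒ step 4: CAACABCACABCACACAACA ⇒ A·CA·CA·A·CA·BC·A·CA·A·CA·BC·A·CA·A·CA·A·CA·CA·A·CA
    A ↦ CA
    B ↦ BC
    C ↦ A

A->CA, B->BC, C->A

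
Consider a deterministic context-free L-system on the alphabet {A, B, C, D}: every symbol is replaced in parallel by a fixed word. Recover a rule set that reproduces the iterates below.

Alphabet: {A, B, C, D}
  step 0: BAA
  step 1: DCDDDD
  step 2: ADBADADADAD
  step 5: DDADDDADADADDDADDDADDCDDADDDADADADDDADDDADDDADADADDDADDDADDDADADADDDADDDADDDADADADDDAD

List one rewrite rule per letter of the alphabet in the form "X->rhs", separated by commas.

  step 1 ⇒ step 2: DCDDDD ⇒ AD·B·AD·AD·AD·AD
    C ↦ B
    D ↦ AD
  step 0 ⇒ step 1: BAA ⇒ DC·DD·DD
    A ↦ DD
  step 0 ⇒ step 1: BAA ⇒ DC·DD·DD
    B ↦ DC

A->DD, B->DC, C->B, D->AD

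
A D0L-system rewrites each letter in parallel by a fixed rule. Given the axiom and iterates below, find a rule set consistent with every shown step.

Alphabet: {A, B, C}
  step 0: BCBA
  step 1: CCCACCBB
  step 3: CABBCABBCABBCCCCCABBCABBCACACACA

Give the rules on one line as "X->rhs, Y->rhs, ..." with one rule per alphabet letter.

A->BB, B->CC, C->CA

  step 0 ⇒ step 1: BCBA ⇒ CC·CA·CC·BB
    A ↦ BB
    B ↦ CC
    C ↦ CA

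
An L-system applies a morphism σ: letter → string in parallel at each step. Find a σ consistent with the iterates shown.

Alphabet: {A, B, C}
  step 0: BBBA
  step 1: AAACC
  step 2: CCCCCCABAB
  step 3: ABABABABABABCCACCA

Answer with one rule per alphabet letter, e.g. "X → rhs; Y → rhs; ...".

A->CC, B->A, C->AB

  step 2 ⇒ step 3: CCCCCCABAB ⇒ AB·AB·AB·AB·AB·AB·CC·A·CC·A
    A ↦ CC
    B ↦ A
    C ↦ AB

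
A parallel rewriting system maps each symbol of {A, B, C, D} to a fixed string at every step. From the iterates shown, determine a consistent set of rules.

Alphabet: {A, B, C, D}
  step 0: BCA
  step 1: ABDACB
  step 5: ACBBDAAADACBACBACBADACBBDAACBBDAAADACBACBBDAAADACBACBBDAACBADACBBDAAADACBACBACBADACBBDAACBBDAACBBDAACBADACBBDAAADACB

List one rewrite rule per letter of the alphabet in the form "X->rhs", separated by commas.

  step 0 ⇒ step 1: BCA ⇒ A·BD·ACB
    A ↦ ACB
    B ↦ A
    C ↦ BD
    D ↦ AD  (constrained at step 1)

A->ACB, B->A, C->BD, D->AD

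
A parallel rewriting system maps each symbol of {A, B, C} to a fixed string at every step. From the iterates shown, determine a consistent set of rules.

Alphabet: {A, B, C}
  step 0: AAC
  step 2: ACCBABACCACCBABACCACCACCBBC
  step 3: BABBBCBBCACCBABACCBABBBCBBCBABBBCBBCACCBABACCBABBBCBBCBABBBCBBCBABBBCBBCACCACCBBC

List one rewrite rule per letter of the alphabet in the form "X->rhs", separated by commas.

  step 2 ⇒ step 3: ACCBABACCACCBABACCACCACCBBC ⇒ BAB·BBC·BBC·ACC·BAB·ACC·BAB·BBC·BBC·BAB·BBC·BBC·ACC·BAB·ACC·BAB·BBC·BBC·BAB·BBC·BBC·BAB·BBC·BBC·ACC·ACC·BBC
    A ↦ BAB
    B ↦ ACC
    C ↦ BBC

A->BAB, B->ACC, C->BBC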